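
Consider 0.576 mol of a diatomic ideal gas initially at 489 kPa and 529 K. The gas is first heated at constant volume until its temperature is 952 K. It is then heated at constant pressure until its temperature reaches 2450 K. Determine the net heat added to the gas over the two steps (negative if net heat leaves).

30200 J

V₁ = nRT₁/P₁ = 0.576×8.314×529/489 = 5.18 L.
Step 1 — Isochoric: V stays 5.18 L; P/T = const ⇒ T₂ = 952 K, P₂ = 880 kPa.
W = 0 (no volume change).
ΔU = nCvΔT = 0.576×20.8×(952−529) = 5060 J.
Q = ΔU = 5060 J.
State after step 1: P = 880 kPa, V = 5.18 L, T = 952 K.
Step 2 — Isobaric: P stays 880 kPa; V/T = const ⇒ T₂ = 2450 K, V₂ = 13.3 L.
W = PΔV = 880×(13.3−5.18) kPa·L = 7170 J.
ΔU = nCvΔT = 0.576×20.8×(2450−952) = 17900 J.
Q = ΔU + W = nCpΔT = 25100 J.
Net over both steps: W = 7170 J, Q = 30200 J, ΔU = 23000 J.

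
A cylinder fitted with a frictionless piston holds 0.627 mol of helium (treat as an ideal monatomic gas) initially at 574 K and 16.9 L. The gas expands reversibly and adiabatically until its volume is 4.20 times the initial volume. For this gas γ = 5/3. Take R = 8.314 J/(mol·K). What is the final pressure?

16.2 kPa

P₁ = nRT₁/V₁ = 0.627×8.314×574/16.9 = 177 kPa.
Adiabatic: TV^(γ−1) = const ⇒ T₂ = 574×(0.238)^0.667 = 221 K; PV^γ = const ⇒ P₂ = 16.2 kPa.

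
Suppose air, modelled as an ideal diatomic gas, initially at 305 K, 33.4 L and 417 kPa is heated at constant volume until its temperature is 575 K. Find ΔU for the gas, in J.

30800 J

n = P₁V₁/(RT₁) = 417×33.4/(8.314×305) = 5.49 mol.
Isochoric: V stays 33.4 L; P/T = const ⇒ T₂ = 575 K, P₂ = 786 kPa.
For an ideal gas ΔU = nCvΔT with Cv = (5/2)R = 20.8 J/(mol·K).
ΔU = 5.49×20.8×(575−305) = 30800 J.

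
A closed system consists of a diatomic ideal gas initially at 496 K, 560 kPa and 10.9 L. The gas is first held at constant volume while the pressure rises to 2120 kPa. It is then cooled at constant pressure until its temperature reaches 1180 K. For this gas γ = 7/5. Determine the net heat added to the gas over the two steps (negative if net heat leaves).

n = P₁V₁/(RT₁) = 560×10.9/(8.314×496) = 1.48 mol.
Step 1 — Isochoric: V stays 10.9 L; P/T = const ⇒ T₂ = 1880 K, P₂ = 2120 kPa.
W = 0 (no volume change).
ΔU = nCvΔT = 1.48×20.8×(1880−496) = 42500 J.
Q = ΔU = 42500 J.
State after step 1: P = 2120 kPa, V = 10.9 L, T = 1880 K.
Step 2 — Isobaric: P stays 2120 kPa; V/T = const ⇒ T₂ = 1180 K, V₂ = 6.85 L.
W = PΔV = 2120×(6.85−10.9) kPa·L = -8590 J.
ΔU = nCvΔT = 1.48×20.8×(1180−1880) = -21500 J.
Q = ΔU + W = nCpΔT = -30100 J.
Net over both steps: W = -8590 J, Q = 12500 J, ΔU = 21000 J.

12500 J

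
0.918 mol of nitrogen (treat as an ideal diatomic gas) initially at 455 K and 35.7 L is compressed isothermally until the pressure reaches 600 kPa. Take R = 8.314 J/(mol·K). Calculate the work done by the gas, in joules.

-6320 J

P₁ = nRT₁/V₁ = 0.918×8.314×455/35.7 = 97.3 kPa.
Isothermal: T stays 455 K; PV = const ⇒ V₂ = 5.79 L, P₂ = 600 kPa.
W = nRT ln(V₂/V₁) = 0.918×8.314×455×ln(0.162) = -6320 J.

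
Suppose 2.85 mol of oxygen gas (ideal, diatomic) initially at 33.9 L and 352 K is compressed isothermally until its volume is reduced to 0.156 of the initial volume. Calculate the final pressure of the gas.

1580 kPa

P₁ = nRT₁/V₁ = 2.85×8.314×352/33.9 = 246 kPa.
Isothermal: T stays 352 K; PV = const ⇒ V₂ = 5.29 L, P₂ = 1580 kPa.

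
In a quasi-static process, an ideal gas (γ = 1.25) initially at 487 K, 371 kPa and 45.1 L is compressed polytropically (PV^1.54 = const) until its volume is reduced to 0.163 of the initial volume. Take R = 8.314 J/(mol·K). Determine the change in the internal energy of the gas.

n = P₁V₁/(RT₁) = 371×45.1/(8.314×487) = 4.13 mol.
Polytropic n=1.54: T₂ = T₁(V₁/V₂)^(n−1) = 487×(6.13)^0.54 = 1300 K; P₂ = P₁(V₁/V₂)^n = 6060 kPa.
For an ideal gas ΔU = nCvΔT with Cv = R/(γ−1) = 33.3 J/(mol·K).
ΔU = 4.13×33.3×(1300−487) = 111000 J.

111000 J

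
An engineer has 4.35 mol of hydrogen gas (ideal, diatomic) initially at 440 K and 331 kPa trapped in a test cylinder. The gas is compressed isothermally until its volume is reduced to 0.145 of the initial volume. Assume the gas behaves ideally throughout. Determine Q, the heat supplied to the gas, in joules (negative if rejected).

V₁ = nRT₁/P₁ = 4.35×8.314×440/331 = 48.1 L.
Isothermal: T stays 440 K; PV = const ⇒ V₂ = 6.97 L, P₂ = 2280 kPa.
ΔU = 0 (ideal gas, T constant).
W = nRT ln(V₂/V₁) = 4.35×8.314×440×ln(0.145) = -30700 J.
Q = ΔU + W = -30700 J.

-30700 J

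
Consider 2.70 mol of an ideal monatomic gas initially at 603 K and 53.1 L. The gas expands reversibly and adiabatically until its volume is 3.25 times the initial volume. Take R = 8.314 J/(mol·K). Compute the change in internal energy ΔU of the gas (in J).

-11100 J

P₁ = nRT₁/V₁ = 2.70×8.314×603/53.1 = 255 kPa.
Adiabatic: TV^(γ−1) = const ⇒ T₂ = 603×(0.308)^0.667 = 275 K; PV^γ = const ⇒ P₂ = 35.7 kPa.
For an ideal gas ΔU = nCvΔT with Cv = (3/2)R = 12.5 J/(mol·K).
ΔU = 2.70×12.5×(275−603) = -11100 J.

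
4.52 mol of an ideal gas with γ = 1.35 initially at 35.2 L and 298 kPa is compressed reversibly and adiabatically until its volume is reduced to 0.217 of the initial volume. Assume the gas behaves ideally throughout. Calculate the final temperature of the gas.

476 K

T₁ = P₁V₁/(nR) = 298×35.2/(4.52×8.314) = 279 K.
Adiabatic: TV^(γ−1) = const ⇒ T₂ = 279×(4.61)^0.350 = 476 K; PV^γ = const ⇒ P₂ = 2340 kPa.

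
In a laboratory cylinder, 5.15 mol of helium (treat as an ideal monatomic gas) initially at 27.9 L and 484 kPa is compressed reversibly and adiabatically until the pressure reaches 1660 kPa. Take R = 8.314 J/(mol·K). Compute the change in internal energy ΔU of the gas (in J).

T₁ = P₁V₁/(nR) = 484×27.9/(5.15×8.314) = 315 K.
Adiabatic: T₂/T₁ = (P₂/P₁)^((γ−1)/γ) ⇒ T₂ = 315×(3.43)^0.400 = 516 K; V₂ = 13.3 L.
For an ideal gas ΔU = nCvΔT with Cv = (3/2)R = 12.5 J/(mol·K).
ΔU = 5.15×12.5×(516−315) = 12900 J.

12900 J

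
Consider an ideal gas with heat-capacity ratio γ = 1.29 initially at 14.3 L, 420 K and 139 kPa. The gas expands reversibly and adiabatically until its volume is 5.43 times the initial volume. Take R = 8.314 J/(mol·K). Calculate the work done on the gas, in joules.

n = P₁V₁/(RT₁) = 139×14.3/(8.314×420) = 0.569 mol.
Adiabatic: TV^(γ−1) = const ⇒ T₂ = 420×(0.184)^0.290 = 257 K; PV^γ = const ⇒ P₂ = 15.7 kPa.
ΔU = nCvΔT = 0.569×28.7×(257−420) = -2660 J.
Q = 0 for an adiabatic process, so W = −ΔU = 2660 J.
Work done on the gas = −W_by = -2660 J.

-2660 J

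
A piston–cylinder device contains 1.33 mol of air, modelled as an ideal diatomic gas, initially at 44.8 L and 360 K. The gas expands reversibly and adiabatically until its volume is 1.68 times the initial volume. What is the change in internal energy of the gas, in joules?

-1860 J

P₁ = nRT₁/V₁ = 1.33×8.314×360/44.8 = 88.9 kPa.
Adiabatic: TV^(γ−1) = const ⇒ T₂ = 360×(0.595)^0.400 = 293 K; PV^γ = const ⇒ P₂ = 43.0 kPa.
For an ideal gas ΔU = nCvΔT with Cv = (5/2)R = 20.8 J/(mol·K).
ΔU = 1.33×20.8×(293−360) = -1860 J.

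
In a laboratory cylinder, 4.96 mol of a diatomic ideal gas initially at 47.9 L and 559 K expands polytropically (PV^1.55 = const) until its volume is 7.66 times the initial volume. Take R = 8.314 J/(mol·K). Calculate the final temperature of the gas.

182 K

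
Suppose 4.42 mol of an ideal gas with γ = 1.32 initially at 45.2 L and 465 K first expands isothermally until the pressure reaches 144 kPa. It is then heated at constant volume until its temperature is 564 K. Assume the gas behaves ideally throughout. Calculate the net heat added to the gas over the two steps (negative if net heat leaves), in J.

P₁ = nRT₁/V₁ = 4.42×8.314×465/45.2 = 378 kPa.
Step 1 — Isothermal: T stays 465 K; PV = const ⇒ V₂ = 119 L, P₂ = 144 kPa.
ΔU = 0 (ideal gas, T constant).
W = nRT ln(V₂/V₁) = 4.42×8.314×465×ln(2.63) = 16500 J.
Q = ΔU + W = 16500 J.
State after step 1: P = 144 kPa, V = 119 L, T = 465 K.
Step 2 — Isochoric: V stays 119 L; P/T = const ⇒ T₂ = 564 K, P₂ = 175 kPa.
W = 0 (no volume change).
ΔU = nCvΔT = 4.42×26.0×(564−465) = 11400 J.
Q = ΔU = 11400 J.
Net over both steps: W = 16500 J, Q = 27900 J, ΔU = 11400 J.

27900 J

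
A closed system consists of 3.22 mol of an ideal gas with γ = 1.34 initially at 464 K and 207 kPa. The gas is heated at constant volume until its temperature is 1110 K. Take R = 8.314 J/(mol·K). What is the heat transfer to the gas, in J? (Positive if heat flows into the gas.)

50900 J

V₁ = nRT₁/P₁ = 3.22×8.314×464/207 = 60.0 L.
Isochoric: V stays 60.0 L; P/T = const ⇒ T₂ = 1110 K, P₂ = 495 kPa.
W = 0 (no volume change).
ΔU = nCvΔT = 3.22×24.5×(1110−464) = 50900 J.
Q = ΔU = 50900 J.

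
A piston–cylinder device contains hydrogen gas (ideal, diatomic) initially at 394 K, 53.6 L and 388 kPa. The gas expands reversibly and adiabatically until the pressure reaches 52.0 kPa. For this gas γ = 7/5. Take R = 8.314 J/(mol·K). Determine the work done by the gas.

n = P₁V₁/(RT₁) = 388×53.6/(8.314×394) = 6.35 mol.
Adiabatic: T₂/T₁ = (P₂/P₁)^((γ−1)/γ) ⇒ T₂ = 394×(0.134)^0.286 = 222 K; V₂ = 225 L.
ΔU = nCvΔT = 6.35×20.8×(222−394) = -22700 J.
Q = 0 for an adiabatic process, so W = −ΔU = 22700 J.

22700 J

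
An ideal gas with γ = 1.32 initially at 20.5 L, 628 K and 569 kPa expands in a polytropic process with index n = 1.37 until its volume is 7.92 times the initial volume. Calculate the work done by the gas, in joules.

16900 J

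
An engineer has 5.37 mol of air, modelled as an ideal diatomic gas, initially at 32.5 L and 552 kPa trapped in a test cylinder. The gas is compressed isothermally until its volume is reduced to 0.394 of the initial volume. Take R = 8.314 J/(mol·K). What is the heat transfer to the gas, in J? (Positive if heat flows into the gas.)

T₁ = P₁V₁/(nR) = 552×32.5/(5.37×8.314) = 402 K.
Isothermal: T stays 402 K; PV = const ⇒ V₂ = 12.8 L, P₂ = 1400 kPa.
ΔU = 0 (ideal gas, T constant).
W = nRT ln(V₂/V₁) = 5.37×8.314×402×ln(0.394) = -16700 J.
Q = ΔU + W = -16700 J.

-16700 J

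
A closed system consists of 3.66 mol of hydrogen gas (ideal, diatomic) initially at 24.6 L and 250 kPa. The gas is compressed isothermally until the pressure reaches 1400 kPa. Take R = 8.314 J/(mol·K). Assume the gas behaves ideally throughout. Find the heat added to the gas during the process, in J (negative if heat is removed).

T₁ = P₁V₁/(nR) = 250×24.6/(3.66×8.314) = 202 K.
Isothermal: T stays 202 K; PV = const ⇒ V₂ = 4.39 L, P₂ = 1400 kPa.
ΔU = 0 (ideal gas, T constant).
W = nRT ln(V₂/V₁) = 3.66×8.314×202×ln(0.179) = -10600 J.
Q = ΔU + W = -10600 J.

-10600 J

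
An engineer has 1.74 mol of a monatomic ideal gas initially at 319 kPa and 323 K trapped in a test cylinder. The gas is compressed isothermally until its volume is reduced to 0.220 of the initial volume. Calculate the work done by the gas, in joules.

V₁ = nRT₁/P₁ = 1.74×8.314×323/319 = 14.6 L.
Isothermal: T stays 323 K; PV = const ⇒ V₂ = 3.22 L, P₂ = 1450 kPa.
W = nRT ln(V₂/V₁) = 1.74×8.314×323×ln(0.220) = -7070 J.

-7070 J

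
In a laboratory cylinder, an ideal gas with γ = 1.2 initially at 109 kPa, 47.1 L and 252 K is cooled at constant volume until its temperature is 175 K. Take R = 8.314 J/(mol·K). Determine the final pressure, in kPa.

75.7 kPa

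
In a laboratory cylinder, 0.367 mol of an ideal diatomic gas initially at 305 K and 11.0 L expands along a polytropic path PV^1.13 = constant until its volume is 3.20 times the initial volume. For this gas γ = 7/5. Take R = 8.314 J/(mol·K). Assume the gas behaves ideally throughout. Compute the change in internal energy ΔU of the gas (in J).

-326 J

P₁ = nRT₁/V₁ = 0.367×8.314×305/11.0 = 84.6 kPa.
Polytropic n=1.13: T₂ = T₁(V₁/V₂)^(n−1) = 305×(0.312)^0.13 = 262 K; P₂ = P₁(V₁/V₂)^n = 22.7 kPa.
For an ideal gas ΔU = nCvΔT with Cv = (5/2)R = 20.8 J/(mol·K).
ΔU = 0.367×20.8×(262−305) = -326 J.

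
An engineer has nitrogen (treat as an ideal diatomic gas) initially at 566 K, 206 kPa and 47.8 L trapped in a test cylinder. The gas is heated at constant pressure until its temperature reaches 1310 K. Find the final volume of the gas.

Isobaric: P stays 206 kPa; V/T = const ⇒ T₂ = 1310 K, V₂ = 111 L.

111 L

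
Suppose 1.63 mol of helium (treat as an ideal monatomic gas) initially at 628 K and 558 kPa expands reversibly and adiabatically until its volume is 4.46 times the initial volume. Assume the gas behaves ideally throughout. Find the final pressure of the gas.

V₁ = nRT₁/P₁ = 1.63×8.314×628/558 = 15.3 L.
Adiabatic: TV^(γ−1) = const ⇒ T₂ = 628×(0.224)^0.667 = 232 K; PV^γ = const ⇒ P₂ = 46.2 kPa.

46.2 kPa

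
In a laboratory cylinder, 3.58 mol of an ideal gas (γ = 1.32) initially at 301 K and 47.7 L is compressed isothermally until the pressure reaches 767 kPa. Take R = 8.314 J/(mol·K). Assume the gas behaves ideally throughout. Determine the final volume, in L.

P₁ = nRT₁/V₁ = 3.58×8.314×301/47.7 = 188 kPa.
Isothermal: T stays 301 K; PV = const ⇒ V₂ = 11.7 L, P₂ = 767 kPa.

11.7 L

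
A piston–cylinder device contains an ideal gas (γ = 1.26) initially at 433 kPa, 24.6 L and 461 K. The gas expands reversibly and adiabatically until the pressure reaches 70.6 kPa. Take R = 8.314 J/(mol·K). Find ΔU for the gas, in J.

-12800 J

n = P₁V₁/(RT₁) = 433×24.6/(8.314×461) = 2.78 mol.
Adiabatic: T₂/T₁ = (P₂/P₁)^((γ−1)/γ) ⇒ T₂ = 461×(0.163)^0.206 = 317 K; V₂ = 104 L.
For an ideal gas ΔU = nCvΔT with Cv = R/(γ−1) = 32.0 J/(mol·K).
ΔU = 2.78×32.0×(317−461) = -12800 J.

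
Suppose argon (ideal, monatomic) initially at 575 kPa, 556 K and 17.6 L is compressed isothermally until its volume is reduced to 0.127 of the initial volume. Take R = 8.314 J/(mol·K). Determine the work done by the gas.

n = P₁V₁/(RT₁) = 575×17.6/(8.314×556) = 2.19 mol.
Isothermal: T stays 556 K; PV = const ⇒ V₂ = 2.24 L, P₂ = 4530 kPa.
W = nRT ln(V₂/V₁) = 2.19×8.314×556×ln(0.127) = -20900 J.

-20900 J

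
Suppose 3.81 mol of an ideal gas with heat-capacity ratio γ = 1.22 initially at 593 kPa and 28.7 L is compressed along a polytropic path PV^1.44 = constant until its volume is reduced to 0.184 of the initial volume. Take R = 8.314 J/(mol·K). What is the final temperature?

1130 K

T₁ = P₁V₁/(nR) = 593×28.7/(3.81×8.314) = 537 K.
Polytropic n=1.44: T₂ = T₁(V₁/V₂)^(n−1) = 537×(5.43)^0.44 = 1130 K; P₂ = P₁(V₁/V₂)^n = 6790 kPa.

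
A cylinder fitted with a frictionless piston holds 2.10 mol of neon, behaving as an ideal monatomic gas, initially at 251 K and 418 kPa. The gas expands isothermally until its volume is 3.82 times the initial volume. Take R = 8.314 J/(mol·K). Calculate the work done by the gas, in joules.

5870 J

V₁ = nRT₁/P₁ = 2.10×8.314×251/418 = 10.5 L.
Isothermal: T stays 251 K; PV = const ⇒ V₂ = 40.0 L, P₂ = 109 kPa.
W = nRT ln(V₂/V₁) = 2.10×8.314×251×ln(3.82) = 5870 J.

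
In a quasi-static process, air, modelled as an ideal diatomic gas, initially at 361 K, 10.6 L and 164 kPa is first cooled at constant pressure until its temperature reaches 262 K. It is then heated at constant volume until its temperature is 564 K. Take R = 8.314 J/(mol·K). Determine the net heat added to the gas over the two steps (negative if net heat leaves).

n = P₁V₁/(RT₁) = 164×10.6/(8.314×361) = 0.579 mol.
Step 1 — Isobaric: P stays 164 kPa; V/T = const ⇒ T₂ = 262 K, V₂ = 7.69 L.
W = PΔV = 164×(7.69−10.6) kPa·L = -477 J.
ΔU = nCvΔT = 0.579×20.8×(262−361) = -1190 J.
Q = ΔU + W = nCpΔT = -1670 J.
State after step 1: P = 164 kPa, V = 7.69 L, T = 262 K.
Step 2 — Isochoric: V stays 7.69 L; P/T = const ⇒ T₂ = 564 K, P₂ = 353 kPa.
W = 0 (no volume change).
ΔU = nCvΔT = 0.579×20.8×(564−262) = 3640 J.
Q = ΔU = 3640 J.
Net over both steps: W = -477 J, Q = 1970 J, ΔU = 2440 J.

1970 J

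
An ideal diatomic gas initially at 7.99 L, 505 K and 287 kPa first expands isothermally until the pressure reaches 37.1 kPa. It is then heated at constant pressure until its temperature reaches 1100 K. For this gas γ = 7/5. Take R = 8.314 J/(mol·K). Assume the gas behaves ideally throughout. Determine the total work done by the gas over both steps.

7390 J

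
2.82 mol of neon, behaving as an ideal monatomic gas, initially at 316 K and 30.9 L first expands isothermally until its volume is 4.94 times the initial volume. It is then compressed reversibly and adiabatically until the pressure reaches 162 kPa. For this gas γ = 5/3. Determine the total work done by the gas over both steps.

4950 J

P₁ = nRT₁/V₁ = 2.82×8.314×316/30.9 = 240 kPa.
Step 1 — Isothermal: T stays 316 K; PV = const ⇒ V₂ = 153 L, P₂ = 48.5 kPa.
ΔU = 0 (ideal gas, T constant).
W = nRT ln(V₂/V₁) = 2.82×8.314×316×ln(4.94) = 11800 J.
Q = ΔU + W = 11800 J.
State after step 1: P = 48.5 kPa, V = 153 L, T = 316 K.
Step 2 — Adiabatic: T₂/T₁ = (P₂/P₁)^((γ−1)/γ) ⇒ T₂ = 316×(3.34)^0.400 = 512 K; V₂ = 74.1 L.
ΔU = nCvΔT = 2.82×12.5×(512−316) = 6880 J.
Q = 0 for an adiabatic process, so W = −ΔU = -6880 J.
Net over both steps: W = 4950 J, Q = 11800 J, ΔU = 6880 J.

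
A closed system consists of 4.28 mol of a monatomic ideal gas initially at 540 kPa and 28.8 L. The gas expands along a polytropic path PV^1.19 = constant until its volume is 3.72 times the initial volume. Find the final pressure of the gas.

113 kPa

T₁ = P₁V₁/(nR) = 540×28.8/(4.28×8.314) = 437 K.
Polytropic n=1.19: T₂ = T₁(V₁/V₂)^(n−1) = 437×(0.269)^0.19 = 341 K; P₂ = P₁(V₁/V₂)^n = 113 kPa.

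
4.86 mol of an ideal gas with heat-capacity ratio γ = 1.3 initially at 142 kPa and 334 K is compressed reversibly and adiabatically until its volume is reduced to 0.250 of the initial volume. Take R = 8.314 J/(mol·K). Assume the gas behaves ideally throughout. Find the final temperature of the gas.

V₁ = nRT₁/P₁ = 4.86×8.314×334/142 = 95.0 L.
Adiabatic: TV^(γ−1) = const ⇒ T₂ = 334×(4.00)^0.300 = 506 K; PV^γ = const ⇒ P₂ = 861 kPa.

506 K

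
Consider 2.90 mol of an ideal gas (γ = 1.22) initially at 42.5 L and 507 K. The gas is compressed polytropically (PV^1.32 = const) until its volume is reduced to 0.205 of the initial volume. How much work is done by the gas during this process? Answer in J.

-25200 J

P₁ = nRT₁/V₁ = 2.90×8.314×507/42.5 = 288 kPa.
Polytropic n=1.32: T₂ = T₁(V₁/V₂)^(n−1) = 507×(4.88)^0.32 = 842 K; P₂ = P₁(V₁/V₂)^n = 2330 kPa.
W = (P₁V₁−P₂V₂)/(n−1) = (288×42.5−2330×8.71)/0.32 = -25200 J.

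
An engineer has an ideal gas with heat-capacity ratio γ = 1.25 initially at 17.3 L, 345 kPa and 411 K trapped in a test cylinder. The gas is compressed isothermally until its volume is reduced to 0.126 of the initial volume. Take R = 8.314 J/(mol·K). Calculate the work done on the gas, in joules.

n = P₁V₁/(RT₁) = 345×17.3/(8.314×411) = 1.75 mol.
Isothermal: T stays 411 K; PV = const ⇒ V₂ = 2.18 L, P₂ = 2740 kPa.
W = nRT ln(V₂/V₁) = 1.75×8.314×411×ln(0.126) = -12400 J.
Work done on the gas = −W_by = 12400 J.

12400 J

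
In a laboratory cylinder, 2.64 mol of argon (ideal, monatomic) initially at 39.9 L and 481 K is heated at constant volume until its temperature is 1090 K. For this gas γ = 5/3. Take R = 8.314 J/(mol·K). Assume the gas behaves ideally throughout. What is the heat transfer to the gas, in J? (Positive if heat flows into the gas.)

20100 J

P₁ = nRT₁/V₁ = 2.64×8.314×481/39.9 = 265 kPa.
Isochoric: V stays 39.9 L; P/T = const ⇒ T₂ = 1090 K, P₂ = 600 kPa.
W = 0 (no volume change).
ΔU = nCvΔT = 2.64×12.5×(1090−481) = 20100 J.
Q = ΔU = 20100 J.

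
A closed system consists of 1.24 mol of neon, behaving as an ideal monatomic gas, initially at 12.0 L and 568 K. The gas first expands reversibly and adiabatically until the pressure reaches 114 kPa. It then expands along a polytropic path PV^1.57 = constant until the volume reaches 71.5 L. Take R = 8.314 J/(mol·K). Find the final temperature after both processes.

P₁ = nRT₁/V₁ = 1.24×8.314×568/12.0 = 488 kPa.
Step 1 — Adiabatic: T₂/T₁ = (P₂/P₁)^((γ−1)/γ) ⇒ T₂ = 568×(0.234)^0.400 = 318 K; V₂ = 28.7 L.
ΔU = nCvΔT = 1.24×12.5×(318−568) = -3870 J.
Q = 0 for an adiabatic process, so W = −ΔU = 3870 J.
State after step 1: P = 114 kPa, V = 28.7 L, T = 318 K.
Step 2 — Polytropic n=1.57: T₂ = T₁(V₁/V₂)^(n−1) = 318×(0.402)^0.57 = 189 K; P₂ = P₁(V₁/V₂)^n = 27.2 kPa.
W = (P₁V₁−P₂V₂)/(n−1) = (114×28.7−27.2×71.5)/0.57 = 2330 J.
ΔU = nCvΔT = 1.24×12.5×(189−318) = -1990 J.
Q = ΔU + W = 338 J.
Net over both steps: W = 6200 J, Q = 338 J, ΔU = -5860 J.

189 K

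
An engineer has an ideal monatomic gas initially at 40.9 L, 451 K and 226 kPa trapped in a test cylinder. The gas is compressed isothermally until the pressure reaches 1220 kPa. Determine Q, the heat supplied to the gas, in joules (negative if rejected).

-15600 J

n = P₁V₁/(RT₁) = 226×40.9/(8.314×451) = 2.47 mol.
Isothermal: T stays 451 K; PV = const ⇒ V₂ = 7.58 L, P₂ = 1220 kPa.
ΔU = 0 (ideal gas, T constant).
W = nRT ln(V₂/V₁) = 2.47×8.314×451×ln(0.185) = -15600 J.
Q = ΔU + W = -15600 J.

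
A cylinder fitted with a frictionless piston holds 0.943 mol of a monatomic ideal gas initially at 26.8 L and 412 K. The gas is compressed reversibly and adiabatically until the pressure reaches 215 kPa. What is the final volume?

18.9 L

P₁ = nRT₁/V₁ = 0.943×8.314×412/26.8 = 121 kPa.
Adiabatic: T₂/T₁ = (P₂/P₁)^((γ−1)/γ) ⇒ T₂ = 412×(1.78)^0.400 = 519 K; V₂ = 18.9 L.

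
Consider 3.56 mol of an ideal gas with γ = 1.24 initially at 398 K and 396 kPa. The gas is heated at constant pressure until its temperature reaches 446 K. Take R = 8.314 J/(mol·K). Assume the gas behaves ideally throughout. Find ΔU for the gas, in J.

V₁ = nRT₁/P₁ = 3.56×8.314×398/396 = 29.7 L.
Isobaric: P stays 396 kPa; V/T = const ⇒ T₂ = 446 K, V₂ = 33.3 L.
For an ideal gas ΔU = nCvΔT with Cv = R/(γ−1) = 34.6 J/(mol·K).
ΔU = 3.56×34.6×(446−398) = 5920 J.

5920 J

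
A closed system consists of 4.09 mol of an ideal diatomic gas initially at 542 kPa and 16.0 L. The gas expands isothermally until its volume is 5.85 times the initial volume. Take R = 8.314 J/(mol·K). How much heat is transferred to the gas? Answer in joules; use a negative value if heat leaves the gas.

T₁ = P₁V₁/(nR) = 542×16.0/(4.09×8.314) = 255 K.
Isothermal: T stays 255 K; PV = const ⇒ V₂ = 93.6 L, P₂ = 92.6 kPa.
ΔU = 0 (ideal gas, T constant).
W = nRT ln(V₂/V₁) = 4.09×8.314×255×ln(5.85) = 15300 J.
Q = ΔU + W = 15300 J.

15300 J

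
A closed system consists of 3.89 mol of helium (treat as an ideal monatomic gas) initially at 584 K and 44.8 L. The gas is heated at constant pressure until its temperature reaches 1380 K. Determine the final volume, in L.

P₁ = nRT₁/V₁ = 3.89×8.314×584/44.8 = 422 kPa.
Isobaric: P stays 422 kPa; V/T = const ⇒ T₂ = 1380 K, V₂ = 106 L.

106 L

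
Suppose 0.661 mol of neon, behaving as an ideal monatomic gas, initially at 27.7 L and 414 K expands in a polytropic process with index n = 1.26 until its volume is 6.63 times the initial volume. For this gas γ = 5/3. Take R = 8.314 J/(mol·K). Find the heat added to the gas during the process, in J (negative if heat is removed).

2070 J

P₁ = nRT₁/V₁ = 0.661×8.314×414/27.7 = 82.1 kPa.
Polytropic n=1.26: T₂ = T₁(V₁/V₂)^(n−1) = 414×(0.151)^0.26 = 253 K; P₂ = P₁(V₁/V₂)^n = 7.58 kPa.
W = (P₁V₁−P₂V₂)/(n−1) = (82.1×27.7−7.58×184)/0.26 = 3400 J.
ΔU = nCvΔT = 0.661×12.5×(253−414) = -1330 J.
Q = ΔU + W = 2070 J.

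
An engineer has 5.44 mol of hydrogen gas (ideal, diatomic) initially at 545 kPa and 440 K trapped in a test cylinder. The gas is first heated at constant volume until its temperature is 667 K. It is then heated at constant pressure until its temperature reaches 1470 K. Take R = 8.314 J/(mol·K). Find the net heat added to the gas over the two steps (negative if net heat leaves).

153000 J

V₁ = nRT₁/P₁ = 5.44×8.314×440/545 = 36.5 L.
Step 1 — Isochoric: V stays 36.5 L; P/T = const ⇒ T₂ = 667 K, P₂ = 826 kPa.
W = 0 (no volume change).
ΔU = nCvΔT = 5.44×20.8×(667−440) = 25700 J.
Q = ΔU = 25700 J.
State after step 1: P = 826 kPa, V = 36.5 L, T = 667 K.
Step 2 — Isobaric: P stays 826 kPa; V/T = const ⇒ T₂ = 1470 K, V₂ = 80.5 L.
W = PΔV = 826×(80.5−36.5) kPa·L = 36300 J.
ΔU = nCvΔT = 5.44×20.8×(1470−667) = 90800 J.
Q = ΔU + W = nCpΔT = 127000 J.
Net over both steps: W = 36300 J, Q = 153000 J, ΔU = 116000 J.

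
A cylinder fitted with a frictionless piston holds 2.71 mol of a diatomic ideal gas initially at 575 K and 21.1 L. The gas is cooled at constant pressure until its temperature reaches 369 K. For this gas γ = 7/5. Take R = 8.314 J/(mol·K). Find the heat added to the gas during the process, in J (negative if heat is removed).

-16200 J

P₁ = nRT₁/V₁ = 2.71×8.314×575/21.1 = 614 kPa.
Isobaric: P stays 614 kPa; V/T = const ⇒ T₂ = 369 K, V₂ = 13.5 L.
W = PΔV = 614×(13.5−21.1) kPa·L = -4640 J.
ΔU = nCvΔT = 2.71×20.8×(369−575) = -11600 J.
Q = ΔU + W = nCpΔT = -16200 J.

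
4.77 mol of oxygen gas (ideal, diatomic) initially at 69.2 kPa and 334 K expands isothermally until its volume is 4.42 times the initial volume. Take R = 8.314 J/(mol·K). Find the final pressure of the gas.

15.7 kPa

V₁ = nRT₁/P₁ = 4.77×8.314×334/69.2 = 191 L.
Isothermal: T stays 334 K; PV = const ⇒ V₂ = 846 L, P₂ = 15.7 kPa.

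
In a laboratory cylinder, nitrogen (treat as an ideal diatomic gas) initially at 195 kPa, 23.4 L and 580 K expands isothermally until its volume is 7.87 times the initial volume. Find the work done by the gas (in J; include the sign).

n = P₁V₁/(RT₁) = 195×23.4/(8.314×580) = 0.946 mol.
Isothermal: T stays 580 K; PV = const ⇒ V₂ = 184 L, P₂ = 24.8 kPa.
W = nRT ln(V₂/V₁) = 0.946×8.314×580×ln(7.87) = 9410 J.

9410 J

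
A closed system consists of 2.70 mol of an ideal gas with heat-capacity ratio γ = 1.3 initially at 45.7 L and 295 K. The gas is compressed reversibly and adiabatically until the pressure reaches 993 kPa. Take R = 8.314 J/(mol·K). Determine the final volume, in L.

P₁ = nRT₁/V₁ = 2.70×8.314×295/45.7 = 145 kPa.
Adiabatic: T₂/T₁ = (P₂/P₁)^((γ−1)/γ) ⇒ T₂ = 295×(6.85)^0.231 = 460 K; V₂ = 10.4 L.

10.4 L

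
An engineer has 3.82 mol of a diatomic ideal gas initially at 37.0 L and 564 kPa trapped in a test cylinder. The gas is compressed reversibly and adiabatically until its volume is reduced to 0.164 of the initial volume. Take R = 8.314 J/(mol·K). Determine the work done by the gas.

T₁ = P₁V₁/(nR) = 564×37.0/(3.82×8.314) = 657 K.
Adiabatic: TV^(γ−1) = const ⇒ T₂ = 657×(6.10)^0.400 = 1350 K; PV^γ = const ⇒ P₂ = 7090 kPa.
ΔU = nCvΔT = 3.82×20.8×(1350−657) = 55300 J.
Q = 0 for an adiabatic process, so W = −ΔU = -55300 J.

-55300 J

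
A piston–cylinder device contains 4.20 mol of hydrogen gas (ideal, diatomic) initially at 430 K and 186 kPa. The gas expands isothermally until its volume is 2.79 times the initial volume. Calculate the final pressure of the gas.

66.7 kPa

V₁ = nRT₁/P₁ = 4.20×8.314×430/186 = 80.7 L.
Isothermal: T stays 430 K; PV = const ⇒ V₂ = 225 L, P₂ = 66.7 kPa.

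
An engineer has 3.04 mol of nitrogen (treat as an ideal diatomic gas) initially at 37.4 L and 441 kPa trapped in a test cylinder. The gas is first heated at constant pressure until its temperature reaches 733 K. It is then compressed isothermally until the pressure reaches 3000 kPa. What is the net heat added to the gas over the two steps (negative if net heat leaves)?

-28400 J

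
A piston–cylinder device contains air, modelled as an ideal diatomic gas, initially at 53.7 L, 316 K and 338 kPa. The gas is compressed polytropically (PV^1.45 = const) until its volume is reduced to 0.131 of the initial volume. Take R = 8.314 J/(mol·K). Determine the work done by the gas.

-60300 J

n = P₁V₁/(RT₁) = 338×53.7/(8.314×316) = 6.91 mol.
Polytropic n=1.45: T₂ = T₁(V₁/V₂)^(n−1) = 316×(7.63)^0.45 = 789 K; P₂ = P₁(V₁/V₂)^n = 6440 kPa.
W = (P₁V₁−P₂V₂)/(n−1) = (338×53.7−6440×7.03)/0.45 = -60300 J.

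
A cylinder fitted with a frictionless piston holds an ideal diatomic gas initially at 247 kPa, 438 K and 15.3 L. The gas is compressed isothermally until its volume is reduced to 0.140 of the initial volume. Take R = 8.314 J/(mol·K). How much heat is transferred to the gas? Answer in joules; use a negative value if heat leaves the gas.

-7430 J

n = P₁V₁/(RT₁) = 247×15.3/(8.314×438) = 1.04 mol.
Isothermal: T stays 438 K; PV = const ⇒ V₂ = 2.14 L, P₂ = 1760 kPa.
ΔU = 0 (ideal gas, T constant).
W = nRT ln(V₂/V₁) = 1.04×8.314×438×ln(0.140) = -7430 J.
Q = ΔU + W = -7430 J.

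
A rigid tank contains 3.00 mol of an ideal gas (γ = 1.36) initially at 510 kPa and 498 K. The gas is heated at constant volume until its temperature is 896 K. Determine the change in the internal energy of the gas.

V₁ = nRT₁/P₁ = 3.00×8.314×498/510 = 24.4 L.
Isochoric: V stays 24.4 L; P/T = const ⇒ T₂ = 896 K, P₂ = 918 kPa.
For an ideal gas ΔU = nCvΔT with Cv = R/(γ−1) = 23.1 J/(mol·K).
ΔU = 3.00×23.1×(896−498) = 27600 J.

27600 J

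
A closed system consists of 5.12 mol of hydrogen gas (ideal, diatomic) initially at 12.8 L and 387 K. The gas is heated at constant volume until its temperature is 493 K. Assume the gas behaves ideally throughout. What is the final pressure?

1640 kPa

P₁ = nRT₁/V₁ = 5.12×8.314×387/12.8 = 1290 kPa.
Isochoric: V stays 12.8 L; P/T = const ⇒ T₂ = 493 K, P₂ = 1640 kPa.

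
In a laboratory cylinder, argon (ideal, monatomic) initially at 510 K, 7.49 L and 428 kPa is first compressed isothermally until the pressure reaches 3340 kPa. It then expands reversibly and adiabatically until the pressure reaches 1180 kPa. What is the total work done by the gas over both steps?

n = P₁V₁/(RT₁) = 428×7.49/(8.314×510) = 0.756 mol.
Step 1 — Isothermal: T stays 510 K; PV = const ⇒ V₂ = 0.960 L, P₂ = 3340 kPa.
ΔU = 0 (ideal gas, T constant).
W = nRT ln(V₂/V₁) = 0.756×8.314×510×ln(0.128) = -6590 J.
Q = ΔU + W = -6590 J.
State after step 1: P = 3340 kPa, V = 0.960 L, T = 510 K.
Step 2 — Adiabatic: T₂/T₁ = (P₂/P₁)^((γ−1)/γ) ⇒ T₂ = 510×(0.353)^0.400 = 336 K; V₂ = 1.79 L.
ΔU = nCvΔT = 0.756×12.5×(336−510) = -1640 J.
Q = 0 for an adiabatic process, so W = −ΔU = 1640 J.
Net over both steps: W = -4950 J, Q = -6590 J, ΔU = -1640 J.

-4950 J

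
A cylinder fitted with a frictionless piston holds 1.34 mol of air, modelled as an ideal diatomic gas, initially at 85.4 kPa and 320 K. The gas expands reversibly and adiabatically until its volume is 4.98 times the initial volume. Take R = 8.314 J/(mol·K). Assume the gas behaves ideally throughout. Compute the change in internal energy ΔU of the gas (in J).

-4220 J

V₁ = nRT₁/P₁ = 1.34×8.314×320/85.4 = 41.7 L.
Adiabatic: TV^(γ−1) = const ⇒ T₂ = 320×(0.201)^0.400 = 168 K; PV^γ = const ⇒ P₂ = 9.02 kPa.
For an ideal gas ΔU = nCvΔT with Cv = (5/2)R = 20.8 J/(mol·K).
ΔU = 1.34×20.8×(168−320) = -4220 J.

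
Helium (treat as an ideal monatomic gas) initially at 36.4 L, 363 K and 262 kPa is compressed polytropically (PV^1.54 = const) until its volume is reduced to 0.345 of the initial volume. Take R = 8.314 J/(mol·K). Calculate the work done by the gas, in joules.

-13700 J

n = P₁V₁/(RT₁) = 262×36.4/(8.314×363) = 3.16 mol.
Polytropic n=1.54: T₂ = T₁(V₁/V₂)^(n−1) = 363×(2.90)^0.54 = 645 K; P₂ = P₁(V₁/V₂)^n = 1350 kPa.
W = (P₁V₁−P₂V₂)/(n−1) = (262×36.4−1350×12.6)/0.54 = -13700 J.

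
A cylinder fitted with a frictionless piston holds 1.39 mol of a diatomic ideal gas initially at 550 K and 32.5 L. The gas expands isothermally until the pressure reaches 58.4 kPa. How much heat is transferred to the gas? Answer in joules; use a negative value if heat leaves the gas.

7680 J

P₁ = nRT₁/V₁ = 1.39×8.314×550/32.5 = 196 kPa.
Isothermal: T stays 550 K; PV = const ⇒ V₂ = 109 L, P₂ = 58.4 kPa.
ΔU = 0 (ideal gas, T constant).
W = nRT ln(V₂/V₁) = 1.39×8.314×550×ln(3.35) = 7680 J.
Q = ΔU + W = 7680 J.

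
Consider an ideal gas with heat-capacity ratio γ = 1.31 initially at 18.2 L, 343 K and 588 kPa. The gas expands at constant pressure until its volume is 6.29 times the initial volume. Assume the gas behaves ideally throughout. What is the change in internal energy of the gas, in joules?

183000 J

n = P₁V₁/(RT₁) = 588×18.2/(8.314×343) = 3.75 mol.
Isobaric: P stays 588 kPa; V/T = const ⇒ T₂ = 2160 K, V₂ = 114 L.
For an ideal gas ΔU = nCvΔT with Cv = R/(γ−1) = 26.8 J/(mol·K).
ΔU = 3.75×26.8×(2160−343) = 183000 J.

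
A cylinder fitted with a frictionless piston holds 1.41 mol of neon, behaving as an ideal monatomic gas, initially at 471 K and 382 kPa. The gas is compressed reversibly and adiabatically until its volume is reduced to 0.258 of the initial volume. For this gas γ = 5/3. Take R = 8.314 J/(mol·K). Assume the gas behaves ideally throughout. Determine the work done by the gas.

V₁ = nRT₁/P₁ = 1.41×8.314×471/382 = 14.5 L.
Adiabatic: TV^(γ−1) = const ⇒ T₂ = 471×(3.88)^0.667 = 1160 K; PV^γ = const ⇒ P₂ = 3650 kPa.
ΔU = nCvΔT = 1.41×12.5×(1160−471) = 12200 J.
Q = 0 for an adiabatic process, so W = −ΔU = -12200 J.

-12200 J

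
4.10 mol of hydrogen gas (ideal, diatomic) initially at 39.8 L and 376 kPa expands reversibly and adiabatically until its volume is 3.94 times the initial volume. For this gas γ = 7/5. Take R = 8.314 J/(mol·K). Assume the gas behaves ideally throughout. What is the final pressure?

T₁ = P₁V₁/(nR) = 376×39.8/(4.10×8.314) = 439 K.
Adiabatic: TV^(γ−1) = const ⇒ T₂ = 439×(0.254)^0.400 = 254 K; PV^γ = const ⇒ P₂ = 55.1 kPa.

55.1 kPa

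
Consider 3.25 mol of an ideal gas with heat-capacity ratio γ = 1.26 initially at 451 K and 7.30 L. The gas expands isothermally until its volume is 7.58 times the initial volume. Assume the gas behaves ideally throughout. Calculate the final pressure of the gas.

220 kPa

P₁ = nRT₁/V₁ = 3.25×8.314×451/7.30 = 1670 kPa.
Isothermal: T stays 451 K; PV = const ⇒ V₂ = 55.3 L, P₂ = 220 kPa.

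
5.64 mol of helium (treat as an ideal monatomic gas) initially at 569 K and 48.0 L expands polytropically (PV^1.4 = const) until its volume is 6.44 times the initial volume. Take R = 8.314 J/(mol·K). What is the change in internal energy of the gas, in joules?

-21000 J

P₁ = nRT₁/V₁ = 5.64×8.314×569/48.0 = 556 kPa.
Polytropic n=1.4: T₂ = T₁(V₁/V₂)^(n−1) = 569×(0.155)^0.40 = 270 K; P₂ = P₁(V₁/V₂)^n = 41.0 kPa.
For an ideal gas ΔU = nCvΔT with Cv = (3/2)R = 12.5 J/(mol·K).
ΔU = 5.64×12.5×(270−569) = -21000 J.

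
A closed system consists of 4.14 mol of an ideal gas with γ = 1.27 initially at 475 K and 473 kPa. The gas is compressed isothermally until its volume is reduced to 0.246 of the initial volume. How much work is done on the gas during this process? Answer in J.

V₁ = nRT₁/P₁ = 4.14×8.314×475/473 = 34.6 L.
Isothermal: T stays 475 K; PV = const ⇒ V₂ = 8.50 L, P₂ = 1920 kPa.
W = nRT ln(V₂/V₁) = 4.14×8.314×475×ln(0.246) = -22900 J.
Work done on the gas = −W_by = 22900 J.

22900 J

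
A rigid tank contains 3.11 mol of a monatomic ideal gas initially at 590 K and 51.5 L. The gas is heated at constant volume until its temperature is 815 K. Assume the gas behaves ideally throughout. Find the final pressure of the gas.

P₁ = nRT₁/V₁ = 3.11×8.314×590/51.5 = 296 kPa.
Isochoric: V stays 51.5 L; P/T = const ⇒ T₂ = 815 K, P₂ = 409 kPa.

409 kPa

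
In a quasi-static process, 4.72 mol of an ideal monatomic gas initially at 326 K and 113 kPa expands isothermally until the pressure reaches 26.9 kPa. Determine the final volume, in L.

V₁ = nRT₁/P₁ = 4.72×8.314×326/113 = 113 L.
Isothermal: T stays 326 K; PV = const ⇒ V₂ = 476 L, P₂ = 26.9 kPa.

476 L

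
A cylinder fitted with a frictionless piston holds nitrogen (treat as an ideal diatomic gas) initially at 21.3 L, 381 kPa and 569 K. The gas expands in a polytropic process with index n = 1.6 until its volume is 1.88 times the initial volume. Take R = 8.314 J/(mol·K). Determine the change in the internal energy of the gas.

n = P₁V₁/(RT₁) = 381×21.3/(8.314×569) = 1.72 mol.
Polytropic n=1.6: T₂ = T₁(V₁/V₂)^(n−1) = 569×(0.532)^0.60 = 390 K; P₂ = P₁(V₁/V₂)^n = 139 kPa.
For an ideal gas ΔU = nCvΔT with Cv = (5/2)R = 20.8 J/(mol·K).
ΔU = 1.72×20.8×(390−569) = -6400 J.

-6400 J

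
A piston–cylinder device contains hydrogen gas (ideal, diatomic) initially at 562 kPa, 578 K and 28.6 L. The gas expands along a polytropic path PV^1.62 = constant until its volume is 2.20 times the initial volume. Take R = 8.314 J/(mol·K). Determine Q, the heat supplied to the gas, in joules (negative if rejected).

n = P₁V₁/(RT₁) = 562×28.6/(8.314×578) = 3.34 mol.
Polytropic n=1.62: T₂ = T₁(V₁/V₂)^(n−1) = 578×(0.455)^0.62 = 355 K; P₂ = P₁(V₁/V₂)^n = 157 kPa.
W = (P₁V₁−P₂V₂)/(n−1) = (562×28.6−157×62.9)/0.62 = 10000 J.
ΔU = nCvΔT = 3.34×20.8×(355−578) = -15500 J.
Q = ΔU + W = -5510 J.

-5510 J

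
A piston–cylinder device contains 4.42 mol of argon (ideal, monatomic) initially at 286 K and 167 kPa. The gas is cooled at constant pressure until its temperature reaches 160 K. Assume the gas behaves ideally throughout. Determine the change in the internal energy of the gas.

V₁ = nRT₁/P₁ = 4.42×8.314×286/167 = 62.9 L.
Isobaric: P stays 167 kPa; V/T = const ⇒ T₂ = 160 K, V₂ = 35.2 L.
For an ideal gas ΔU = nCvΔT with Cv = (3/2)R = 12.5 J/(mol·K).
ΔU = 4.42×12.5×(160−286) = -6950 J.

-6950 J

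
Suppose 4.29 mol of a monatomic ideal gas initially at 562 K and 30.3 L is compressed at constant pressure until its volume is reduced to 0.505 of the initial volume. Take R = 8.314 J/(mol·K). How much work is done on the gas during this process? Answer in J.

P₁ = nRT₁/V₁ = 4.29×8.314×562/30.3 = 662 kPa.
Isobaric: P stays 662 kPa; V/T = const ⇒ T₂ = 284 K, V₂ = 15.3 L.
W = PΔV = 662×(15.3−30.3) kPa·L = -9920 J.
Work done on the gas = −W_by = 9920 J.

9920 J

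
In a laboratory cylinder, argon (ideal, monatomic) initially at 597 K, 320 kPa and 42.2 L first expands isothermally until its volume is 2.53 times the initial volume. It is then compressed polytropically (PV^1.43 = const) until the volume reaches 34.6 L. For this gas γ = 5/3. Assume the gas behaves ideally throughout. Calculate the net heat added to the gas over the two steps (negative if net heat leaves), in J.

5580 J

n = P₁V₁/(RT₁) = 320×42.2/(8.314×597) = 2.72 mol.
Step 1 — Isothermal: T stays 597 K; PV = const ⇒ V₂ = 107 L, P₂ = 126 kPa.
ΔU = 0 (ideal gas, T constant).
W = nRT ln(V₂/V₁) = 2.72×8.314×597×ln(2.53) = 12500 J.
Q = ΔU + W = 12500 J.
State after step 1: P = 126 kPa, V = 107 L, T = 597 K.
Step 2 — Polytropic n=1.43: T₂ = T₁(V₁/V₂)^(n−1) = 597×(3.09)^0.43 = 969 K; P₂ = P₁(V₁/V₂)^n = 634 kPa.
W = (P₁V₁−P₂V₂)/(n−1) = (126×107−634×34.6)/0.43 = -19600 J.
ΔU = nCvΔT = 2.72×12.5×(969−597) = 12600 J.
Q = ΔU + W = -6950 J.
Net over both steps: W = -7040 J, Q = 5580 J, ΔU = 12600 J.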